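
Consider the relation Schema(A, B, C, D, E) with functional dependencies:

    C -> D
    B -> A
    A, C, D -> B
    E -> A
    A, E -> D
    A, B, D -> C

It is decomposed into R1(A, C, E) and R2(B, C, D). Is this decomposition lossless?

No

Common attributes: R1 ∩ R2 = {C}.
Closure of {C}: C → D applies, adding D. So (C)⁺ = {C, D}.
The closure contains neither all of R1 = {A, C, E} nor all of R2 = {B, C, D}, so the common attributes are not a superkey of either fragment. The join is lossy.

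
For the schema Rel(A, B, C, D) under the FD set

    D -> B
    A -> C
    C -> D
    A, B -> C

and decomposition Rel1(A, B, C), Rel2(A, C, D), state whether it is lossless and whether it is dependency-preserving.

Lossless test: (A, C)⁺ = {A, B, C, D}, which contains all of one fragment — lossless.
Dependency preservation: the restricted closure of {D} across the fragments never reaches {B}, so D → B cannot be enforced without a join — not preserved.

lossless but not dependency-preserving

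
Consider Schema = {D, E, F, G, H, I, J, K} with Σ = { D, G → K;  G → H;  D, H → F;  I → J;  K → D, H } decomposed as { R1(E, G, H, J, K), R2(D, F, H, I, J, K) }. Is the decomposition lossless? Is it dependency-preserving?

lossy and not dependency-preserving

Lossless test: (H, J, K)⁺ = {D, F, H, J, K}, which is a superkey of neither fragment — lossy.
Dependency preservation: the restricted closure of {D, G} across the fragments never reaches {K}, so D, G → K cannot be enforced without a join — not preserved.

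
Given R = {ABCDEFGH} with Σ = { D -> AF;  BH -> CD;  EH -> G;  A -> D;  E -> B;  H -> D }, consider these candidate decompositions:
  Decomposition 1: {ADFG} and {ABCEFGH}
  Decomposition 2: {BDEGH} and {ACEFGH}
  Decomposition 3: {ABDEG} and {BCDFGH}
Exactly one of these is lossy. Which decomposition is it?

Decomposition 3

Decomposition 1: common = {AFG}, closure = {ADFG} → lossless.
Decomposition 2: common = {EGH}, closure = {ABCDEFGH} → lossless.
Decomposition 3: common = {BDG}, closure = {ABDFG} → lossy.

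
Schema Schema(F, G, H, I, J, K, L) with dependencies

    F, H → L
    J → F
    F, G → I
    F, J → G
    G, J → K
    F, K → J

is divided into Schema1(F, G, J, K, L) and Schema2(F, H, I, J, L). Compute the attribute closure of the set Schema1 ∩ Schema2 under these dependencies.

F, G, I, J, K, L

Schema1 ∩ Schema2 = {F, J, L}.
F, J → G applies, adding G
G, J → K applies, adding K
F, G → I applies, adding I
Closure: {F, G, I, J, K, L}.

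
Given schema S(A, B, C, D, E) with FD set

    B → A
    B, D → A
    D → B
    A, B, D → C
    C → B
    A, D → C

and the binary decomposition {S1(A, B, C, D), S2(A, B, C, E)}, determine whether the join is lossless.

No

Common attributes: S1 ∩ S2 = {A, B, C}.
No dependency enlarges {A, B, C}, so (A, B, C)⁺ = {A, B, C}.
The closure contains neither all of S1 = {A, B, C, D} nor all of S2 = {A, B, C, E}, so the common attributes are not a superkey of either fragment. The join is lossy.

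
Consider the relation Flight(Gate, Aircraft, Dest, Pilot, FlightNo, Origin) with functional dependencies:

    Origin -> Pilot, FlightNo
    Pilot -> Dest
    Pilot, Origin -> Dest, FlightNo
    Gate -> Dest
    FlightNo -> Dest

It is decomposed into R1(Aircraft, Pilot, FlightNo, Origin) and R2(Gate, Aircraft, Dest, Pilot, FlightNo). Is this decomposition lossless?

No

Common attributes: R1 ∩ R2 = {Aircraft, Pilot, FlightNo}.
Closure of {Aircraft, Pilot, FlightNo}: Pilot → Dest applies, adding Dest. So (Aircraft, Pilot, FlightNo)⁺ = {Aircraft, Dest, Pilot, FlightNo}.
The closure contains neither all of R1 = {Aircraft, Pilot, FlightNo, Origin} nor all of R2 = {Gate, Aircraft, Dest, Pilot, FlightNo}, so the common attributes are not a superkey of either fragment. The join is lossy.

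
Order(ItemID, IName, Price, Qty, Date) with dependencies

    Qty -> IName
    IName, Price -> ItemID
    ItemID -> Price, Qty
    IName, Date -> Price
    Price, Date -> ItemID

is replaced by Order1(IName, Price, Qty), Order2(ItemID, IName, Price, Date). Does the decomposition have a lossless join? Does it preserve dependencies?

lossless and dependency-preserving

Lossless test: (IName, Price)⁺ = {ItemID, IName, Price, Qty}, which contains all of one fragment — lossless.
Dependency preservation: ItemID → Price, Qty is not contained in any single fragment, but the restricted closure of its left-hand side across the fragments still reaches the right-hand side; the remaining FDs each lie inside some fragment. All dependencies are preserved.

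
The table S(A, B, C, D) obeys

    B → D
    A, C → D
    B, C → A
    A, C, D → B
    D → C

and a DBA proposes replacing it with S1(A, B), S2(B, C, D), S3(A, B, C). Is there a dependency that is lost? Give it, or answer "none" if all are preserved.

none

B → D lies within S2.
A, C → D: restricted closure across fragments reaches D.
B, C → A lies within S3.
A, C, D → B: restricted closure across fragments reaches B.
D → C lies within S2.
Every dependency is enforceable on the fragments, so the decomposition is dependency-preserving.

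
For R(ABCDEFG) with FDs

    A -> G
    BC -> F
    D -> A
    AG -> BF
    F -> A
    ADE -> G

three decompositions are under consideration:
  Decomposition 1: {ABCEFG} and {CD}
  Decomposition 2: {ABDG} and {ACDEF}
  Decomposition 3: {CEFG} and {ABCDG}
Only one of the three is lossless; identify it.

Decomposition 2

Decomposition 1: common = {C}, closure = {C} → lossy.
Decomposition 2: common = {AD}, closure = {ABDFG} → lossless.
Decomposition 3: common = {CG}, closure = {CG} → lossy.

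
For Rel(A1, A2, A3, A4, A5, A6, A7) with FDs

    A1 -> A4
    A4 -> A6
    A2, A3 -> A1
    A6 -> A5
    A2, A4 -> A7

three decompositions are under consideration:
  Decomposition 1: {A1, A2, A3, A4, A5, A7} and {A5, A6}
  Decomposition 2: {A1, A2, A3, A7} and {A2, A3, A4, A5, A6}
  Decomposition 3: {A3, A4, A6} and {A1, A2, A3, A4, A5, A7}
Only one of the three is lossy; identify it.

Decomposition 1

Decomposition 1: common = {A5}, closure = {A5} → lossy.
Decomposition 2: common = {A2, A3}, closure = {A1, A2, A3, A4, A5, A6, A7} → lossless.
Decomposition 3: common = {A3, A4}, closure = {A3, A4, A5, A6} → lossless.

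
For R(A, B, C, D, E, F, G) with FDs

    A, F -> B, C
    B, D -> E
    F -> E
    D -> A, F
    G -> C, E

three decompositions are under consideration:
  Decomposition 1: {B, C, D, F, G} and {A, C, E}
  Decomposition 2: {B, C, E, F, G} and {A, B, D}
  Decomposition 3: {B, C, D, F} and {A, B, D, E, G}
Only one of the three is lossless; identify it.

Decomposition 3

Decomposition 1: common = {C}, closure = {C} → lossy.
Decomposition 2: common = {B}, closure = {B} → lossy.
Decomposition 3: common = {B, D}, closure = {A, B, C, D, E, F} → lossless.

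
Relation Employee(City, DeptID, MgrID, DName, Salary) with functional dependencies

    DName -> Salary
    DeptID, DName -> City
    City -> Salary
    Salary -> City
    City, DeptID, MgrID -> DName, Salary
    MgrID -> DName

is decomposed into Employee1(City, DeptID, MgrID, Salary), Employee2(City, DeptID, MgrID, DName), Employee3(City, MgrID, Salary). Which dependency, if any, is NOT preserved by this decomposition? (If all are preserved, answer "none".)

none

DName → Salary: restricted closure across fragments reaches Salary.
DeptID, DName → City lies within Employee2.
City → Salary lies within Employee1.
Salary → City lies within Employee1.
City, DeptID, MgrID → DName, Salary: restricted closure across fragments reaches DName, Salary.
MgrID → DName lies within Employee2.
Every dependency is enforceable on the fragments, so the decomposition is dependency-preserving.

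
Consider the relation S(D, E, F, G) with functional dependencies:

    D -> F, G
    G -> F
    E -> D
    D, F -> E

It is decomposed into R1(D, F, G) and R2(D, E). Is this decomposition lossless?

Common attributes: R1 ∩ R2 = {D}.
Closure of {D}: D → F, G applies, adding F, G; D, F → E applies, adding E. So (D)⁺ = {D, E, F, G}.
This closure contains every attribute of R1, so R1 ∩ R2 → R1. The join is lossless.

Yes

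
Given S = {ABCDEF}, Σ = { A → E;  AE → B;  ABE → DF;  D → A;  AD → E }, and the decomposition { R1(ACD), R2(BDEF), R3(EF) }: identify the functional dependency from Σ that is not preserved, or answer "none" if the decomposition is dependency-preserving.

A → E: restricted closure across fragments reaches E.
AE → B: restricted closure across fragments reaches B.
ABE → DF: restricted closure across fragments reaches DF.
D → A lies within R1.
AD → E: restricted closure across fragments reaches E.
Every dependency is enforceable on the fragments, so the decomposition is dependency-preserving.

none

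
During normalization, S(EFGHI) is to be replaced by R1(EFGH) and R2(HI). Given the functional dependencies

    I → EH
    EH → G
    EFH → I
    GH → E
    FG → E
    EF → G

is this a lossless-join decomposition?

No

Common attributes: R1 ∩ R2 = {H}.
No dependency enlarges {H}, so (H)⁺ = {H}.
The closure contains neither all of R1 = {EFGH} nor all of R2 = {HI}, so the common attributes are not a superkey of either fragment. The join is lossy.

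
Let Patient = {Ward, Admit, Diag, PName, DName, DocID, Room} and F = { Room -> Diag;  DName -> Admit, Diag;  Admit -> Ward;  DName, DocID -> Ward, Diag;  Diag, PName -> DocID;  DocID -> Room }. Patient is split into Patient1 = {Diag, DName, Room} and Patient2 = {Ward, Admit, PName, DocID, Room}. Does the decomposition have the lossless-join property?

Common attributes: Patient1 ∩ Patient2 = {Room}.
Closure of {Room}: Room → Diag applies, adding Diag. So (Room)⁺ = {Diag, Room}.
The closure contains neither all of Patient1 = {Diag, DName, Room} nor all of Patient2 = {Ward, Admit, PName, DocID, Room}, so the common attributes are not a superkey of either fragment. The join is lossy.

No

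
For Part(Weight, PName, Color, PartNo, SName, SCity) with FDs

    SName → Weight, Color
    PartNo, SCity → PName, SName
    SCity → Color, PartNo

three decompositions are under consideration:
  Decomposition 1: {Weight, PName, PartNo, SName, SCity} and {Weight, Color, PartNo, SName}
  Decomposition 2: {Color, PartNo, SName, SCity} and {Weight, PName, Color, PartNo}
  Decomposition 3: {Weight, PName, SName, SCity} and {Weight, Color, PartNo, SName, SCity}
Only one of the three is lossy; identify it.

Decomposition 1: common = {Weight, PartNo, SName}, closure = {Weight, Color, PartNo, SName} → lossless.
Decomposition 2: common = {Color, PartNo}, closure = {Color, PartNo} → lossy.
Decomposition 3: common = {Weight, SName, SCity}, closure = {Weight, PName, Color, PartNo, SName, SCity} → lossless.

Decomposition 2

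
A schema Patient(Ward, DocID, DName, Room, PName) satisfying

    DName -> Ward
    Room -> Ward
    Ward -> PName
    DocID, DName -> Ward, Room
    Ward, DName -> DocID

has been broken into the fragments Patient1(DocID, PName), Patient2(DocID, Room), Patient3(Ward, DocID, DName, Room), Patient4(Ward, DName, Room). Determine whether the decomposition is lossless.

No

Chase test. Columns are Ward, DocID, DName, Room, PName; row i has aⱼ where attribute j ∈ Patienti, else bᵢⱼ.
Initial tableau (one row per fragment):
  row 1: b11 a2 b13 b14 a5
  row 2: b21 a2 b23 a4 b25
  row 3: a1 a2 a3 a4 b35
  row 4: a1 b42 a3 a4 b45
Rows 2 and 3 agree on Room; apply Room→Ward and equate their Ward entries.
Rows 2 and 3 agree on Ward; apply Ward→PName and equate their PName entries.
Rows 2 and 4 agree on Ward; apply Ward→PName and equate their PName entries.
Rows 3 and 4 agree on Ward, DName; apply Ward, DName→DocID and equate their DocID entries.
No row becomes fully distinguished — the join is lossy.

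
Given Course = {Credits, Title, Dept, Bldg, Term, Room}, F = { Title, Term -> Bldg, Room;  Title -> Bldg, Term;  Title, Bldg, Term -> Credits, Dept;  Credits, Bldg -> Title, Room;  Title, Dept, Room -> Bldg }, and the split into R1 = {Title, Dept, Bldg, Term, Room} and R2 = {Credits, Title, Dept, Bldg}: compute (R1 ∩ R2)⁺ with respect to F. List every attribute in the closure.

R1 ∩ R2 = {Title, Dept, Bldg}.
Title → Bldg, Term applies, adding Term
Title, Bldg, Term → Credits, Dept applies, adding Credits
Credits, Bldg → Title, Room applies, adding Room
Closure: {Credits, Title, Dept, Bldg, Term, Room}.

Credits, Title, Dept, Bldg, Term, Room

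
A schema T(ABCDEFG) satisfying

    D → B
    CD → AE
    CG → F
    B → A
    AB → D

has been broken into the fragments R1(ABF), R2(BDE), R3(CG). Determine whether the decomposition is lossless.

Chase test. Columns are ABCDEFG; row i has aⱼ where attribute j ∈ Ri, else bᵢⱼ.
Initial tableau (one row per fragment):
  row 1: a1 a2 b13 b14 b15 a6 b17
  row 2: b21 a2 b23 a4 a5 b26 b27
  row 3: b31 b32 a3 b34 b35 b36 a7
Rows 1 and 2 agree on B; apply B→A and equate their A entries.
Rows 1 and 2 agree on AB; apply AB→D and equate their D entries.
No row becomes fully distinguished — the join is lossy.

No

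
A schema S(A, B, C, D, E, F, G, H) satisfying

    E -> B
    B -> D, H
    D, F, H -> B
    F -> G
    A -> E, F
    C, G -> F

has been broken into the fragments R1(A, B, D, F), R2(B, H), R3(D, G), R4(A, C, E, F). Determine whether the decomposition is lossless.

Chase test. Columns are A, B, C, D, E, F, G, H; row i has aⱼ where attribute j ∈ Ri, else bᵢⱼ.
Initial tableau (one row per fragment):
  row 1: a1 a2 b13 a4 b15 a6 b17 b18
  row 2: b21 a2 b23 b24 b25 b26 b27 a8
  row 3: b31 b32 b33 a4 b35 b36 a7 b38
  row 4: a1 b42 a3 b44 a5 a6 b47 b48
Rows 1 and 2 agree on B; apply B→D, H and equate their D, H entries.
Rows 1 and 4 agree on F; apply F→G and equate their G entries.
Rows 1 and 4 agree on A; apply A→E, F and equate their E, F entries.
Rows 1 and 4 agree on E; apply E→B and equate their B entries.
Rows 1 and 4 agree on B; apply B→D, H and equate their D, H entries.
No row becomes fully distinguished — the join is lossy.

No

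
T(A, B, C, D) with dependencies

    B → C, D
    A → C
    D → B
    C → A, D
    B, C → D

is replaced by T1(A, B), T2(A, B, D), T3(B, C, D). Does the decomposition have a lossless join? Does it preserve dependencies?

Lossless test (chase): Rows 1 and 2 agree on B; apply B→C, D and equate their C, D entries. Rows 1 and 3 agree on B; apply B→C, D and equate their C, D entries. Rows 1 and 3 agree on C; apply C→A, D and equate their A, D entries. Row 1 is now all distinguished symbols — the join is lossless.
Dependency preservation: A → C; C → A, D are not contained in any single fragment, but the restricted closure of each left-hand side across the fragments still reaches the right-hand side; the remaining FDs each lie inside some fragment. All dependencies are preserved.

lossless and dependency-preserving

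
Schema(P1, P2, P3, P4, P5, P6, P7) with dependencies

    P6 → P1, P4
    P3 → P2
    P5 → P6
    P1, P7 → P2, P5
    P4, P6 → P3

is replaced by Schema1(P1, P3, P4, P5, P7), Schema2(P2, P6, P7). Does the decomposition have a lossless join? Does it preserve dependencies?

lossy and not dependency-preserving

Lossless test: (P7)⁺ = {P7}, which is a superkey of neither fragment — lossy.
Dependency preservation: the restricted closure of {P6} across the fragments never reaches {P1, P4}, so P6 → P1, P4 cannot be enforced without a join — not preserved.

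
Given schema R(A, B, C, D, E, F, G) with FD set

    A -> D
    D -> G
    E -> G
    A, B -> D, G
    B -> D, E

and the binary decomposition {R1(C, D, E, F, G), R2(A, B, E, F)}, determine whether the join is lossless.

Common attributes: R1 ∩ R2 = {E, F}.
Closure of {E, F}: E → G applies, adding G. So (E, F)⁺ = {E, F, G}.
The closure contains neither all of R1 = {C, D, E, F, G} nor all of R2 = {A, B, E, F}, so the common attributes are not a superkey of either fragment. The join is lossy.

No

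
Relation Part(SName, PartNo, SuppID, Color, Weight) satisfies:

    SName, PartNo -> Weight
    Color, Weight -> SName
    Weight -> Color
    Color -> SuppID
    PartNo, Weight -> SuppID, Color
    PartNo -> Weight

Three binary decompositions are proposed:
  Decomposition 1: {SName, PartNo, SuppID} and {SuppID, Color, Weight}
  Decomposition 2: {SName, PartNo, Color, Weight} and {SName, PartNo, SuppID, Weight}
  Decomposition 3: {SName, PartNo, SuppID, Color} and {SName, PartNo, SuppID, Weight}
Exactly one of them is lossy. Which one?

Decomposition 1

Decomposition 1: common = {SuppID}, closure = {SuppID} → lossy.
Decomposition 2: common = {SName, PartNo, Weight}, closure = {SName, PartNo, SuppID, Color, Weight} → lossless.
Decomposition 3: common = {SName, PartNo, SuppID}, closure = {SName, PartNo, SuppID, Color, Weight} → lossless.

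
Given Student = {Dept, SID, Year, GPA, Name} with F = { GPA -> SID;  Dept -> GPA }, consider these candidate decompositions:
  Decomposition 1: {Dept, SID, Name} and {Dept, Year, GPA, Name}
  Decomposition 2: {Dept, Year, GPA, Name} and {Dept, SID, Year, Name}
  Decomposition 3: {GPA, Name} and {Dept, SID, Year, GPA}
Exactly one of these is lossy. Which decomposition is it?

Decomposition 3

Decomposition 1: common = {Dept, Name}, closure = {Dept, SID, GPA, Name} → lossless.
Decomposition 2: common = {Dept, Year, Name}, closure = {Dept, SID, Year, GPA, Name} → lossless.
Decomposition 3: common = {GPA}, closure = {SID, GPA} → lossy.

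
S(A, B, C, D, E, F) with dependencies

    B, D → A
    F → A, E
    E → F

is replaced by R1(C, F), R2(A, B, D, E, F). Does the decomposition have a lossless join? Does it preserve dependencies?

lossy but dependency-preserving

Lossless test: (F)⁺ = {A, E, F}, which is a superkey of neither fragment — lossy.
Dependency preservation: every FD's attributes lie within a single fragment, so each can be enforced locally — preserved.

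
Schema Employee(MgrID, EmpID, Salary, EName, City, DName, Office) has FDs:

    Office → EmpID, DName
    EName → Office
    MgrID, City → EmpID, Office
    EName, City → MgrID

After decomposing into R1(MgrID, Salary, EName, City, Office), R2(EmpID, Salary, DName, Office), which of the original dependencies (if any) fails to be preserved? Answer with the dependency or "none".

none

Office → EmpID, DName lies within R2.
EName → Office lies within R1.
MgrID, City → EmpID, Office: restricted closure across fragments reaches EmpID, Office.
EName, City → MgrID lies within R1.
Every dependency is enforceable on the fragments, so the decomposition is dependency-preserving.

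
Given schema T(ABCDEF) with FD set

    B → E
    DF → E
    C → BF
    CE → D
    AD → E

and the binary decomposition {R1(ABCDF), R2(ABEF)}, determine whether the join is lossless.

Common attributes: R1 ∩ R2 = {ABF}.
Closure of {ABF}: B → E applies, adding E. So (ABF)⁺ = {ABEF}.
This closure contains every attribute of R2, so R1 ∩ R2 → R2. The join is lossless.

Yes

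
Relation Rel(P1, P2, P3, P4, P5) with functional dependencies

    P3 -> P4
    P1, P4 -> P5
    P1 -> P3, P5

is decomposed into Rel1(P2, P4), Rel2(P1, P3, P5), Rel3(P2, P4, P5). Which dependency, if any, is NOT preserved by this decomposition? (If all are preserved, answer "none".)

P3 -> P4

Check P3 → P4: no single fragment contains all of {P3, P4}, and the restricted closure of {P3} across the fragments never reaches {P4}.
P1, P4 → P5 is preserved.
P1 → P3, P5 is preserved.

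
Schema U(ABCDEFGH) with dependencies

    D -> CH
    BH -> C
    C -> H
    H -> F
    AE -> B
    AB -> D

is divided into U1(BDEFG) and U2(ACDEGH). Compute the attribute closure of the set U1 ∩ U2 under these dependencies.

CDEFGH

U1 ∩ U2 = {DEG}.
D → CH applies, adding CH
H → F applies, adding F
Closure: {CDEFGH}.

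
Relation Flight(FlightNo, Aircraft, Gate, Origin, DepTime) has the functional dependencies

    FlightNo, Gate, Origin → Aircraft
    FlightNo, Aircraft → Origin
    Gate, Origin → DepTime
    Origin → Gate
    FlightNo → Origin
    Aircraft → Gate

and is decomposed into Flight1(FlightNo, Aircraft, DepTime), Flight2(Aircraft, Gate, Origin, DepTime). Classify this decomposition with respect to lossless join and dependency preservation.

lossy and not dependency-preserving

Lossless test: (Aircraft, DepTime)⁺ = {Aircraft, Gate, DepTime}, which is a superkey of neither fragment — lossy.
Dependency preservation: the restricted closure of {FlightNo, Aircraft} across the fragments never reaches {Origin}, so FlightNo, Aircraft → Origin cannot be enforced without a join — not preserved.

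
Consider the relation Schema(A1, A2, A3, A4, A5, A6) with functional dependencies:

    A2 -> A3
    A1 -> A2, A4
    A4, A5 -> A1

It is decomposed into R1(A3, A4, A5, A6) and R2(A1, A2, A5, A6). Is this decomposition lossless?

Common attributes: R1 ∩ R2 = {A5, A6}.
No dependency enlarges {A5, A6}, so (A5, A6)⁺ = {A5, A6}.
The closure contains neither all of R1 = {A3, A4, A5, A6} nor all of R2 = {A1, A2, A5, A6}, so the common attributes are not a superkey of either fragment. The join is lossy.

No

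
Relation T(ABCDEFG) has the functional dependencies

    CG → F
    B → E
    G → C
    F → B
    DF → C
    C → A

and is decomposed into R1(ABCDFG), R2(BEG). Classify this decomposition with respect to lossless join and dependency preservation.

Lossless test: (BG)⁺ = {ABCEFG}, which contains all of one fragment — lossless.
Dependency preservation: every FD's attributes lie within a single fragment, so each can be enforced locally — preserved.

lossless and dependency-preserving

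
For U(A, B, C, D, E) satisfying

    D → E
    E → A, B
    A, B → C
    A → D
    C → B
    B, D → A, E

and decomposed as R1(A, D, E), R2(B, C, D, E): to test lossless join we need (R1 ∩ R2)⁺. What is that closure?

R1 ∩ R2 = {D, E}.
E → A, B applies, adding A, B
A, B → C applies, adding C
Closure: {A, B, C, D, E}.

A, B, C, D, E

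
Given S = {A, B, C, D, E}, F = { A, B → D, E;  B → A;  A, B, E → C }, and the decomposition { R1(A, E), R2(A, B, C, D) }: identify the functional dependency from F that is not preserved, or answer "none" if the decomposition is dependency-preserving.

A, B → D, E

Check A, B → D, E: no single fragment contains all of {A, B, D, E}, and the restricted closure of {A, B} across the fragments never reaches {D, E}.
B → A is preserved.
A, B, E → C is preserved.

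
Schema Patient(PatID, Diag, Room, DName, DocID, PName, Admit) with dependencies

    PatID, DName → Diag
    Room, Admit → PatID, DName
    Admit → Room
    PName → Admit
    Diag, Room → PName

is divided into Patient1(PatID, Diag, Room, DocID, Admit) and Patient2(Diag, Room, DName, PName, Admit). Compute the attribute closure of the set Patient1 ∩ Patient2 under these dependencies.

Patient1 ∩ Patient2 = {Diag, Room, Admit}.
Room, Admit → PatID, DName applies, adding PatID, DName
Diag, Room → PName applies, adding PName
Closure: {PatID, Diag, Room, DName, PName, Admit}.

PatID, Diag, Room, DName, PName, Admit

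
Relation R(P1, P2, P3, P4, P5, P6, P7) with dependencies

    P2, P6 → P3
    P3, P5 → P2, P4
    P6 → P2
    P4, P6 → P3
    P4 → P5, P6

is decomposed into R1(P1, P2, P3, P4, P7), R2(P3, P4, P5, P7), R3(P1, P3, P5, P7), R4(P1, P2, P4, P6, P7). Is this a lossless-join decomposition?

Chase test. Columns are P1, P2, P3, P4, P5, P6, P7; row i has aⱼ where attribute j ∈ Ri, else bᵢⱼ.
Initial tableau (one row per fragment):
  row 1: a1 a2 a3 a4 b15 b16 a7
  row 2: b21 b22 a3 a4 a5 b26 a7
  row 3: a1 b32 a3 b34 a5 b36 a7
  row 4: a1 a2 b43 a4 b45 a6 a7
Rows 2 and 3 agree on P3, P5; apply P3, P5→P2, P4 and equate their P2, P4 entries.
Rows 1 and 2 agree on P4; apply P4→P5, P6 and equate their P5, P6 entries.
Rows 1 and 3 agree on P4; apply P4→P5, P6 and equate their P5, P6 entries.
Rows 1 and 4 agree on P4; apply P4→P5, P6 and equate their P5, P6 entries.
Rows 1 and 4 agree on P2, P6; apply P2, P6→P3 and equate their P3 entries.
Rows 1 and 2 agree on P3, P5; apply P3, P5→P2, P4 and equate their P2, P4 entries.
Row 1 is now all distinguished symbols — the join is lossless.

Yes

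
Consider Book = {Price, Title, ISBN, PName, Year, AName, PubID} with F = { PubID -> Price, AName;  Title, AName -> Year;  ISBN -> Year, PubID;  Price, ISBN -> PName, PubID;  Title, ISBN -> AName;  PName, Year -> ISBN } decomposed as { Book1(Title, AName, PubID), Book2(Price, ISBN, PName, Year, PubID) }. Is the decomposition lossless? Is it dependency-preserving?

lossy and not dependency-preserving

Lossless test: (PubID)⁺ = {Price, AName, PubID}, which is a superkey of neither fragment — lossy.
Dependency preservation: the restricted closure of {Title, AName} across the fragments never reaches {Year}, so Title, AName → Year cannot be enforced without a join — not preserved.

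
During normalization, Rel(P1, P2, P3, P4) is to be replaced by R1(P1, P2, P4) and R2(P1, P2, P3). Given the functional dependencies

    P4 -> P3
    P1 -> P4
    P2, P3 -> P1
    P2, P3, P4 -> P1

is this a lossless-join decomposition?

Yes

Common attributes: R1 ∩ R2 = {P1, P2}.
Closure of {P1, P2}: P1 → P4 applies, adding P4; P4 → P3 applies, adding P3. So (P1, P2)⁺ = {P1, P2, P3, P4}.
This closure contains every attribute of R1, so R1 ∩ R2 → R1. The join is lossless.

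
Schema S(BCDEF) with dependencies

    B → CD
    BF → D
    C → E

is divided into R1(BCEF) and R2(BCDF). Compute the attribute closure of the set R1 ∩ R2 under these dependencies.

R1 ∩ R2 = {BCF}.
B → CD applies, adding D
C → E applies, adding E
Closure: {BCDEF}.

BCDEF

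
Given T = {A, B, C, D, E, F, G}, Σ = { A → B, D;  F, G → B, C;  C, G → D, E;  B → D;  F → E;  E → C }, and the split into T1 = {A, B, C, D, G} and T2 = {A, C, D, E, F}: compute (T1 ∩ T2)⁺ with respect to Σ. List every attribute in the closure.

A, B, C, D

T1 ∩ T2 = {A, C, D}.
A → B, D applies, adding B
Closure: {A, B, C, D}.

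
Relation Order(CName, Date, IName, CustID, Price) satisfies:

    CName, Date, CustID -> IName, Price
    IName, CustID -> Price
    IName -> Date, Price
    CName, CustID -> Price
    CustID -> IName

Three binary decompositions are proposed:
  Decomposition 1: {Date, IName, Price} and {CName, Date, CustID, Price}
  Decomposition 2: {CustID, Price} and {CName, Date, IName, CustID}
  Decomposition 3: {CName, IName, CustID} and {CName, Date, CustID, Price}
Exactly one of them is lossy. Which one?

Decomposition 1: common = {Date, Price}, closure = {Date, Price} → lossy.
Decomposition 2: common = {CustID}, closure = {Date, IName, CustID, Price} → lossless.
Decomposition 3: common = {CName, CustID}, closure = {CName, Date, IName, CustID, Price} → lossless.

Decomposition 1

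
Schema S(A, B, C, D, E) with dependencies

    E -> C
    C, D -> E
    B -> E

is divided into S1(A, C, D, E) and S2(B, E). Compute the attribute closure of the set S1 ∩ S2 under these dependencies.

S1 ∩ S2 = {E}.
E → C applies, adding C
Closure: {C, E}.

C, E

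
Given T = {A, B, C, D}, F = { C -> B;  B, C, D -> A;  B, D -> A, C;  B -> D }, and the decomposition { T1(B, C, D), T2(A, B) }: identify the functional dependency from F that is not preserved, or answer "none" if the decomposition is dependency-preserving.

none

C → B lies within T1.
B, C, D → A: restricted closure across fragments reaches A.
B, D → A, C: restricted closure across fragments reaches A, C.
B → D lies within T1.
Every dependency is enforceable on the fragments, so the decomposition is dependency-preserving.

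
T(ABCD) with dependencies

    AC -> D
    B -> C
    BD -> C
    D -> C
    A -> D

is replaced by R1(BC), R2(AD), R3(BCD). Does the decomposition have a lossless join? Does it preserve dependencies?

Lossless test (chase): Rows 2 and 3 agree on D; apply D→C and equate their C entries. No row becomes fully distinguished — the join is lossy.
Dependency preservation: AC → D is not contained in any single fragment, but the restricted closure of its left-hand side across the fragments still reaches the right-hand side; the remaining FDs each lie inside some fragment. All dependencies are preserved.

lossy but dependency-preserving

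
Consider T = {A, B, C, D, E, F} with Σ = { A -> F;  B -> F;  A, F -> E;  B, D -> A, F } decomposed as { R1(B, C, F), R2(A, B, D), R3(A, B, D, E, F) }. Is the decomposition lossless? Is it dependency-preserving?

lossy but dependency-preserving

Lossless test (chase): Rows 2 and 3 agree on A; apply A→F and equate their F entries. Rows 2 and 3 agree on A, F; apply A, F→E and equate their E entries. No row becomes fully distinguished — the join is lossy.
Dependency preservation: every FD's attributes lie within a single fragment, so each can be enforced locally — preserved.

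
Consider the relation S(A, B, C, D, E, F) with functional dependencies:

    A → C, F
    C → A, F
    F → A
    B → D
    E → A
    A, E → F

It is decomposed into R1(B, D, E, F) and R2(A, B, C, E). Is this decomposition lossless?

Yes

Common attributes: R1 ∩ R2 = {B, E}.
Closure of {B, E}: B → D applies, adding D; E → A applies, adding A; A, E → F applies, adding F; A → C, F applies, adding C. So (B, E)⁺ = {A, B, C, D, E, F}.
This closure contains every attribute of R1, so R1 ∩ R2 → R1. The join is lossless.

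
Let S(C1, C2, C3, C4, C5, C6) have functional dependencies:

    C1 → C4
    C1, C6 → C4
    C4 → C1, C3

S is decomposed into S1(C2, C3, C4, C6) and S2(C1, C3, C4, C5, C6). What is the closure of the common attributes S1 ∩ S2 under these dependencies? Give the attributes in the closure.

C1, C3, C4, C6

S1 ∩ S2 = {C3, C4, C6}.
C4 → C1, C3 applies, adding C1
Closure: {C1, C3, C4, C6}.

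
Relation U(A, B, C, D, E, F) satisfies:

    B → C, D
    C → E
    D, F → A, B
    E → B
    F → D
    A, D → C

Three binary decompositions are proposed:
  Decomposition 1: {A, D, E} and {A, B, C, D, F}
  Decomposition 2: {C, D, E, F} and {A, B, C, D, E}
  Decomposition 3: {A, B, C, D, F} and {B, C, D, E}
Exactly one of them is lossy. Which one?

Decomposition 1: common = {A, D}, closure = {A, B, C, D, E} → lossless.
Decomposition 2: common = {C, D, E}, closure = {B, C, D, E} → lossy.
Decomposition 3: common = {B, C, D}, closure = {B, C, D, E} → lossless.

Decomposition 2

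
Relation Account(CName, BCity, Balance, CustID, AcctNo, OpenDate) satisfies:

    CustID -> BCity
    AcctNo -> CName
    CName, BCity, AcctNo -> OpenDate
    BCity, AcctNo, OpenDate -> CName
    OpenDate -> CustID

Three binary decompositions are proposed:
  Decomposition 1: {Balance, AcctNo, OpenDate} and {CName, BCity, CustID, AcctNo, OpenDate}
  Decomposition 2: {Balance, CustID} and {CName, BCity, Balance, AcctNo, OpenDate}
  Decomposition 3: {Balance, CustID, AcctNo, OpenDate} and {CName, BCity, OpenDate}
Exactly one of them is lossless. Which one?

Decomposition 1

Decomposition 1: common = {AcctNo, OpenDate}, closure = {CName, BCity, CustID, AcctNo, OpenDate} → lossless.
Decomposition 2: common = {Balance}, closure = {Balance} → lossy.
Decomposition 3: common = {OpenDate}, closure = {BCity, CustID, OpenDate} → lossy.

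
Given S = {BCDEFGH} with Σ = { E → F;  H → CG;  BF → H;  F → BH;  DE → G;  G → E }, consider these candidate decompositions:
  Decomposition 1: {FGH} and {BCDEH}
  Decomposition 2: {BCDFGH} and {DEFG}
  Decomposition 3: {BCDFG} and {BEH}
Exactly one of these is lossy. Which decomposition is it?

Decomposition 3

Decomposition 1: common = {H}, closure = {BCEFGH} → lossless.
Decomposition 2: common = {DFG}, closure = {BCDEFGH} → lossless.
Decomposition 3: common = {B}, closure = {B} → lossy.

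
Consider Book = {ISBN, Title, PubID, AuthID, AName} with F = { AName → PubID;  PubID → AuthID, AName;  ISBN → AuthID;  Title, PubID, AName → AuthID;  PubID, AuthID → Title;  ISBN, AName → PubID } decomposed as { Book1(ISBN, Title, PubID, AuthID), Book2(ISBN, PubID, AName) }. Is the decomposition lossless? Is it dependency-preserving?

lossless and dependency-preserving

Lossless test: (ISBN, PubID)⁺ = {ISBN, Title, PubID, AuthID, AName}, which contains all of one fragment — lossless.
Dependency preservation: PubID → AuthID, AName; Title, PubID, AName → AuthID are not contained in any single fragment, but the restricted closure of each left-hand side across the fragments still reaches the right-hand side; the remaining FDs each lie inside some fragment. All dependencies are preserved.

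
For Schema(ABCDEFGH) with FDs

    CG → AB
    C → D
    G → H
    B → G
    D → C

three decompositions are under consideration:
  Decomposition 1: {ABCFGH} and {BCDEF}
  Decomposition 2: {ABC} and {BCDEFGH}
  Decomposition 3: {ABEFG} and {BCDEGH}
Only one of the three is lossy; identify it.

Decomposition 1: common = {BCF}, closure = {ABCDFGH} → lossless.
Decomposition 2: common = {BC}, closure = {ABCDGH} → lossless.
Decomposition 3: common = {BEG}, closure = {BEGH} → lossy.

Decomposition 3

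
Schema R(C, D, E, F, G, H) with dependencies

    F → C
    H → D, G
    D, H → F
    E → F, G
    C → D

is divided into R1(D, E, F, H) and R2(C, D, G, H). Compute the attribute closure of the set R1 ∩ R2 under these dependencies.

C, D, F, G, H

R1 ∩ R2 = {D, H}.
H → D, G applies, adding G
D, H → F applies, adding F
F → C applies, adding C
Closure: {C, D, F, G, H}.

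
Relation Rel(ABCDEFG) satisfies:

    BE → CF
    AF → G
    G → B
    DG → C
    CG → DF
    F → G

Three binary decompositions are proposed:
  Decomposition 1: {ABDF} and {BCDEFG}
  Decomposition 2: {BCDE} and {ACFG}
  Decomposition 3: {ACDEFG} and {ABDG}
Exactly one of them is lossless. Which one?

Decomposition 1: common = {BDF}, closure = {BCDFG} → lossy.
Decomposition 2: common = {C}, closure = {C} → lossy.
Decomposition 3: common = {ADG}, closure = {ABCDFG} → lossless.

Decomposition 3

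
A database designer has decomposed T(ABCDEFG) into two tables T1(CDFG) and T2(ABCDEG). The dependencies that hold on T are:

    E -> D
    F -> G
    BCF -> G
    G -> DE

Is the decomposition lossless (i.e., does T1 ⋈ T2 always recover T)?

Common attributes: T1 ∩ T2 = {CDG}.
Closure of {CDG}: G → DE applies, adding E. So (CDG)⁺ = {CDEG}.
The closure contains neither all of T1 = {CDFG} nor all of T2 = {ABCDEG}, so the common attributes are not a superkey of either fragment. The join is lossy.

No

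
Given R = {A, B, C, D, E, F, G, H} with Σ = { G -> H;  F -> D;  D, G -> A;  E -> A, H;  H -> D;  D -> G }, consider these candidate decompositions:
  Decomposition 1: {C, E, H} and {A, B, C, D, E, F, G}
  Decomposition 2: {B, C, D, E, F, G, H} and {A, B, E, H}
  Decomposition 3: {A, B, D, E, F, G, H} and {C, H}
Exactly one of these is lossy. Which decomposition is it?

Decomposition 1: common = {C, E}, closure = {A, C, D, E, G, H} → lossless.
Decomposition 2: common = {B, E, H}, closure = {A, B, D, E, G, H} → lossless.
Decomposition 3: common = {H}, closure = {A, D, G, H} → lossy.

Decomposition 3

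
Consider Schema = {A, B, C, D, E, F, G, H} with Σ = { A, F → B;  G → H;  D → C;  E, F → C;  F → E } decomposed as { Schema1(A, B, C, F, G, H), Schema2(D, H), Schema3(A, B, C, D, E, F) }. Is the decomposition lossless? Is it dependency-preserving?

Lossless test (chase): Rows 2 and 3 agree on D; apply D→C and equate their C entries. Rows 1 and 3 agree on F; apply F→E and equate their E entries. No row becomes fully distinguished — the join is lossy.
Dependency preservation: every FD's attributes lie within a single fragment, so each can be enforced locally — preserved.

lossy but dependency-preserving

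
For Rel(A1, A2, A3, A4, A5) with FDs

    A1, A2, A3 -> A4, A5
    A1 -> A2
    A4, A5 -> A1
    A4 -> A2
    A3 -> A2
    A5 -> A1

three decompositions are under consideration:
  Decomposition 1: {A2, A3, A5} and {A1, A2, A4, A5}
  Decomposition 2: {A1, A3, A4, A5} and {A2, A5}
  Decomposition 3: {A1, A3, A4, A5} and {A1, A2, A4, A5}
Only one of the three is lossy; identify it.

Decomposition 1: common = {A2, A5}, closure = {A1, A2, A5} → lossy.
Decomposition 2: common = {A5}, closure = {A1, A2, A5} → lossless.
Decomposition 3: common = {A1, A4, A5}, closure = {A1, A2, A4, A5} → lossless.

Decomposition 1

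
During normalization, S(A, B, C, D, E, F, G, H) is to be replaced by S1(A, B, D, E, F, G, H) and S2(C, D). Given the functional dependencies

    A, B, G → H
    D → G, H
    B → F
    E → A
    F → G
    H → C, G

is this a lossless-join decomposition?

Yes

Common attributes: S1 ∩ S2 = {D}.
Closure of {D}: D → G, H applies, adding G, H; H → C, G applies, adding C. So (D)⁺ = {C, D, G, H}.
This closure contains every attribute of S2, so S1 ∩ S2 → S2. The join is lossless.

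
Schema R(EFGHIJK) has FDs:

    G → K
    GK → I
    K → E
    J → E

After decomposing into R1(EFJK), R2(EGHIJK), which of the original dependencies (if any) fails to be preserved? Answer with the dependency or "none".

G → K lies within R2.
GK → I lies within R2.
K → E lies within R1.
J → E lies within R1.
Every dependency is enforceable on the fragments, so the decomposition is dependency-preserving.

none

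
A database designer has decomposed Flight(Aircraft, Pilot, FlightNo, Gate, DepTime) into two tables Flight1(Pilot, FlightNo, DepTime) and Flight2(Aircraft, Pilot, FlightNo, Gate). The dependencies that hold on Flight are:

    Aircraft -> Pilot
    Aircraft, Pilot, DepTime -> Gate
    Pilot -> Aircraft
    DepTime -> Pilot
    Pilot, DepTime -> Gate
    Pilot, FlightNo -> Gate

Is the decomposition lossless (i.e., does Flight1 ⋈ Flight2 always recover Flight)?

Common attributes: Flight1 ∩ Flight2 = {Pilot, FlightNo}.
Closure of {Pilot, FlightNo}: Pilot → Aircraft applies, adding Aircraft; Pilot, FlightNo → Gate applies, adding Gate. So (Pilot, FlightNo)⁺ = {Aircraft, Pilot, FlightNo, Gate}.
This closure contains every attribute of Flight2, so Flight1 ∩ Flight2 → Flight2. The join is lossless.

Yes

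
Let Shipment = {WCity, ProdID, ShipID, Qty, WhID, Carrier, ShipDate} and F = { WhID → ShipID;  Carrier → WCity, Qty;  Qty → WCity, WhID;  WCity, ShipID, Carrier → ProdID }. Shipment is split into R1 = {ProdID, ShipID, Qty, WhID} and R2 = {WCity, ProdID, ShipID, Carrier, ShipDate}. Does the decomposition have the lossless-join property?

No

Common attributes: R1 ∩ R2 = {ProdID, ShipID}.
No dependency enlarges {ProdID, ShipID}, so (ProdID, ShipID)⁺ = {ProdID, ShipID}.
The closure contains neither all of R1 = {ProdID, ShipID, Qty, WhID} nor all of R2 = {WCity, ProdID, ShipID, Carrier, ShipDate}, so the common attributes are not a superkey of either fragment. The join is lossy.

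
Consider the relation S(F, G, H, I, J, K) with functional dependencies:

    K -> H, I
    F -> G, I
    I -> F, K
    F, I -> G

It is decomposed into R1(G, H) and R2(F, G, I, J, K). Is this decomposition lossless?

No

Common attributes: R1 ∩ R2 = {G}.
No dependency enlarges {G}, so (G)⁺ = {G}.
The closure contains neither all of R1 = {G, H} nor all of R2 = {F, G, I, J, K}, so the common attributes are not a superkey of either fragment. The join is lossy.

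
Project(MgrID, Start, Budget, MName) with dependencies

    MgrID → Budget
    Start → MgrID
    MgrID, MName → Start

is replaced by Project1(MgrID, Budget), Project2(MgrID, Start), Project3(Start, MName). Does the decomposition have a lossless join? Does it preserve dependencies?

Lossless test (chase): Rows 1 and 2 agree on MgrID; apply MgrID→Budget and equate their Budget entries. Rows 2 and 3 agree on Start; apply Start→MgrID and equate their MgrID entries. Rows 1 and 3 agree on MgrID; apply MgrID→Budget and equate their Budget entries. Row 3 is now all distinguished symbols — the join is lossless.
Dependency preservation: the restricted closure of {MgrID, MName} across the fragments never reaches {Start}, so MgrID, MName → Start cannot be enforced without a join — not preserved.

lossless but not dependency-preserving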